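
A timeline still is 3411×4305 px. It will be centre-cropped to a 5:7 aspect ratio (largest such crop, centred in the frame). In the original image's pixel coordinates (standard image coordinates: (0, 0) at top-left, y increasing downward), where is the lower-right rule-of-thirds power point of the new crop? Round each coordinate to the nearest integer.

x = 2218 px, y = 2870 px

3411/4305 > 5/7, so the 5:7 crop keeps the full height 4305 and trims width to 4305 × 5/7 = 3075.00 px.
Left offset = (3411 − 3075.00)/2 = 168.00 px; top offset = 0.
Lower-right is two-thirds across and two-thirds down within the crop:
x = 168.00 + 2 × 3075.00/3 ≈ 2218; y = 0.00 + 2 × 4305.00/3 ≈ 2870.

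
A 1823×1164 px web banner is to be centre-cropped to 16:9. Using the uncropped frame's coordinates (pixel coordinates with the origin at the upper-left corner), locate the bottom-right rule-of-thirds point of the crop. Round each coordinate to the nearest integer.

(1215, 753)

1823/1164 < 16/9, so the 16:9 crop keeps the full width 1823 and trims height to 1823 × 9/16 = 1025.44 px.
Top offset = (1164 − 1025.44)/2 = 69.28 px; left offset = 0.
Bottom-right is two-thirds across and two-thirds down within the crop:
x = 0.00 + 2 × 1823.00/3 ≈ 1215; y = 69.28 + 2 × 1025.44/3 ≈ 753.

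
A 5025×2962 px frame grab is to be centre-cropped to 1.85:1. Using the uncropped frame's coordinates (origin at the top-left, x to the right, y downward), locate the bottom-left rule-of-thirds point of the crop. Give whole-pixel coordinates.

5025/2962 < 1.85/1, so the 1.85:1 crop keeps the full width 5025 and trims height to 5025 × 1/1.85 = 2716.22 px.
Top offset = (2962 − 2716.22)/2 = 122.89 px; left offset = 0.
Bottom-left is one-third across and two-thirds down within the crop:
x = 0.00 + 1 × 5025.00/3 ≈ 1675; y = 122.89 + 2 × 2716.22/3 ≈ 1934.

(1675, 1934)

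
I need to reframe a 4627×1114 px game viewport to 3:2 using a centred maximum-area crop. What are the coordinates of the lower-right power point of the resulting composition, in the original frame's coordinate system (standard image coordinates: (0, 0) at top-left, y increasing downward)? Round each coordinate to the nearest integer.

(2592, 743)

4627/1114 > 3/2, so the 3:2 crop keeps the full height 1114 and trims width to 1114 × 3/2 = 1671.00 px.
Left offset = (4627 − 1671.00)/2 = 1478.00 px; top offset = 0.
Lower-right is two-thirds across and two-thirds down within the crop:
x = 1478.00 + 2 × 1671.00/3 ≈ 2592; y = 0.00 + 2 × 1114.00/3 ≈ 743.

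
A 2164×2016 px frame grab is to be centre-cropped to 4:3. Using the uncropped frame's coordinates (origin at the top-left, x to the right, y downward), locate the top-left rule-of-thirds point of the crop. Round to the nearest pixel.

(721, 738)

2164/2016 < 4/3, so the 4:3 crop keeps the full width 2164 and trims height to 2164 × 3/4 = 1623.00 px.
Top offset = (2016 − 1623.00)/2 = 196.50 px; left offset = 0.
Top-left is one-third across and one-third down within the crop:
x = 0.00 + 1 × 2164.00/3 ≈ 721; y = 196.50 + 1 × 1623.00/3 ≈ 738.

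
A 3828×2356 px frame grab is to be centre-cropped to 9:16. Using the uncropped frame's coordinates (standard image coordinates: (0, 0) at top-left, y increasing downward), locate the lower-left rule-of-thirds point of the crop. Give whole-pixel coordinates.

3828/2356 > 9/16, so the 9:16 crop keeps the full height 2356 and trims width to 2356 × 9/16 = 1325.25 px.
Left offset = (3828 − 1325.25)/2 = 1251.38 px; top offset = 0.
Lower-left is one-third across and two-thirds down within the crop:
x = 1251.38 + 1 × 1325.25/3 ≈ 1693; y = 0.00 + 2 × 2356.00/3 ≈ 1571.

x = 1693 px, y = 1571 px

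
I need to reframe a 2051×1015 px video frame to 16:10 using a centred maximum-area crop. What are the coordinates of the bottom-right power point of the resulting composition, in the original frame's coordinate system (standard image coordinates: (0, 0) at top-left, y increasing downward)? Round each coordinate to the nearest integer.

x = 1296 px, y = 677 px

2051/1015 > 16/10, so the 16:10 crop keeps the full height 1015 and trims width to 1015 × 16/10 = 1624.00 px.
Left offset = (2051 − 1624.00)/2 = 213.50 px; top offset = 0.
Bottom-right is two-thirds across and two-thirds down within the crop:
x = 213.50 + 2 × 1624.00/3 ≈ 1296; y = 0.00 + 2 × 1015.00/3 ≈ 677.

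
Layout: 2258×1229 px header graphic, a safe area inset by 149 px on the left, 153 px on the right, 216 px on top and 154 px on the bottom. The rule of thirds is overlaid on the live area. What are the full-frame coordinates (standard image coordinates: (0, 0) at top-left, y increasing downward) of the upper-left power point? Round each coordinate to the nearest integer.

Content width = 2258 − 149 − 153 = 1956 px; content height = 1229 − 216 − 154 = 859 px.
Upper-left is one-third across and one-third down within the live area.
x = 149 + 1 × 1956/3 = 149 + 652.00 ≈ 801
y = 216 + 1 × 859/3 = 216 + 286.33 ≈ 502

(801, 502)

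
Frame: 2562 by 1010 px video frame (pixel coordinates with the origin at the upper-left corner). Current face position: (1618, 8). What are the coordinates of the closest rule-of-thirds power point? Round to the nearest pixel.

(1708, 337)

Third lines: x ∈ {854, 1708}, y ∈ {337, 673}.
1618 is closer to x = 1708; 8 is closer to y = 337.
So the nearest intersection is the upper-right power point.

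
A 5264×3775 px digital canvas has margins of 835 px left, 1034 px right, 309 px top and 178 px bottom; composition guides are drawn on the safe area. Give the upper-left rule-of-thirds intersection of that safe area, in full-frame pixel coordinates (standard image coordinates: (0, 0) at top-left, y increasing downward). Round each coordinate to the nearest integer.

Content width = 5264 − 835 − 1034 = 3395 px; content height = 3775 − 309 − 178 = 3288 px.
Upper-left is one-third across and one-third down within the safe area.
x = 835 + 1 × 3395/3 = 835 + 1131.67 ≈ 1967
y = 309 + 1 × 3288/3 = 309 + 1096.00 ≈ 1405

(1967, 1405)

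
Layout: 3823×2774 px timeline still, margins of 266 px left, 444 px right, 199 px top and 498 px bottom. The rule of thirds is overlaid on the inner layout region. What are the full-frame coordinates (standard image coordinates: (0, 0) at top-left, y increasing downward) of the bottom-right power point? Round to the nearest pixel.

Content width = 3823 − 266 − 444 = 3113 px; content height = 2774 − 199 − 498 = 2077 px.
Bottom-right is two-thirds across and two-thirds down within the inner layout region.
x = 266 + 2 × 3113/3 = 266 + 2075.33 ≈ 2341
y = 199 + 2 × 2077/3 = 199 + 1384.67 ≈ 1584

x = 2341 px, y = 1584 px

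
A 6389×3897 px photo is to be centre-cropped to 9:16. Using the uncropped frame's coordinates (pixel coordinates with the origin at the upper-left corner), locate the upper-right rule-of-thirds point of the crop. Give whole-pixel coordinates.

6389/3897 > 9/16, so the 9:16 crop keeps the full height 3897 and trims width to 3897 × 9/16 = 2192.06 px.
Left offset = (6389 − 2192.06)/2 = 2098.47 px; top offset = 0.
Upper-right is two-thirds across and one-third down within the crop:
x = 2098.47 + 2 × 2192.06/3 ≈ 3560; y = 0.00 + 1 × 3897.00/3 ≈ 1299.

(3560, 1299)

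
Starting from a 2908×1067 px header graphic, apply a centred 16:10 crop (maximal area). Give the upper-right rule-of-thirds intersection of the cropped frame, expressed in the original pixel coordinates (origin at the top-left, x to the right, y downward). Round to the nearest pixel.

(1739, 356)

2908/1067 > 16/10, so the 16:10 crop keeps the full height 1067 and trims width to 1067 × 16/10 = 1707.20 px.
Left offset = (2908 − 1707.20)/2 = 600.40 px; top offset = 0.
Upper-right is two-thirds across and one-third down within the crop:
x = 600.40 + 2 × 1707.20/3 ≈ 1739; y = 0.00 + 1 × 1067.00/3 ≈ 356.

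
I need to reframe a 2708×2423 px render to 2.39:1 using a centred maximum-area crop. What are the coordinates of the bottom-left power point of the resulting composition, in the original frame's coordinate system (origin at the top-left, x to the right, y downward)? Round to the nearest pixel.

(903, 1400)

2708/2423 < 2.39/1, so the 2.39:1 crop keeps the full width 2708 and trims height to 2708 × 1/2.39 = 1133.05 px.
Top offset = (2423 − 1133.05)/2 = 644.97 px; left offset = 0.
Bottom-left is one-third across and two-thirds down within the crop:
x = 0.00 + 1 × 2708.00/3 ≈ 903; y = 644.97 + 2 × 1133.05/3 ≈ 1400.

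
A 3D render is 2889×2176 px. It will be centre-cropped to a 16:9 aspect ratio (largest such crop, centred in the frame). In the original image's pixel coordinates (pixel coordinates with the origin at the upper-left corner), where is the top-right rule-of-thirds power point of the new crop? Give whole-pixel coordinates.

(1926, 817)

2889/2176 < 16/9, so the 16:9 crop keeps the full width 2889 and trims height to 2889 × 9/16 = 1625.06 px.
Top offset = (2176 − 1625.06)/2 = 275.47 px; left offset = 0.
Top-right is two-thirds across and one-third down within the crop:
x = 0.00 + 2 × 2889.00/3 ≈ 1926; y = 275.47 + 1 × 1625.06/3 ≈ 817.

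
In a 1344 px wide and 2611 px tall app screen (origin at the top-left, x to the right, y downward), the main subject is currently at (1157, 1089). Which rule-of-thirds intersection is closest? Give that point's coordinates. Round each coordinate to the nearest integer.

(896, 870)

Third lines: x ∈ {448, 896}, y ∈ {870, 1741}.
1157 is closer to x = 896; 1089 is closer to y = 870.
So the nearest intersection is the upper-right power point.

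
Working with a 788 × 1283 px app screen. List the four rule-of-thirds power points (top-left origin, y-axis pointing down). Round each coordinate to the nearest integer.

One third of 788 is 262.67; one third of 1283 is 427.67.
Vertical third lines at x = 263 and x = 525; horizontal third lines at y = 428 and y = 855.

(263, 428), (525, 428), (263, 855), (525, 855)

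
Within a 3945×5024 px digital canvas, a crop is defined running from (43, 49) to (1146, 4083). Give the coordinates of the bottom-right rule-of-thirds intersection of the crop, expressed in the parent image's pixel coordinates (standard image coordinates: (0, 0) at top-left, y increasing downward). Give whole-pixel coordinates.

x = 778 px, y = 2738 px

Crop width = 1146 − 43 = 1103 px; one third is 367.67 px.
Crop height = 4083 − 49 = 4034 px; one third is 1344.67 px.
The bottom-right point is two-thirds across and two-thirds down within the crop:
x = 43 + 2 × 367.67 ≈ 778; y = 49 + 2 × 1344.67 ≈ 2738.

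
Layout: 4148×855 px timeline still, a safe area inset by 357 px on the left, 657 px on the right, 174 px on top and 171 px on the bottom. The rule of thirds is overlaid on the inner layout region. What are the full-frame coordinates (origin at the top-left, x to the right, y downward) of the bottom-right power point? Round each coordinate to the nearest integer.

Content width = 4148 − 357 − 657 = 3134 px; content height = 855 − 174 − 171 = 510 px.
Bottom-right is two-thirds across and two-thirds down within the inner layout region.
x = 357 + 2 × 3134/3 = 357 + 2089.33 ≈ 2446
y = 174 + 2 × 510/3 = 174 + 340.00 ≈ 514

(2446, 514)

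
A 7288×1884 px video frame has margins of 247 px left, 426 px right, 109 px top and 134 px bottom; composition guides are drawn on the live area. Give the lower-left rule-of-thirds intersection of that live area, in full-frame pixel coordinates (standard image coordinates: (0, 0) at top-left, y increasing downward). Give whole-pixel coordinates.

Content width = 7288 − 247 − 426 = 6615 px; content height = 1884 − 109 − 134 = 1641 px.
Lower-left is one-third across and two-thirds down within the live area.
x = 247 + 1 × 6615/3 = 247 + 2205.00 ≈ 2452
y = 109 + 2 × 1641/3 = 109 + 1094.00 ≈ 1203

x = 2452 px, y = 1203 px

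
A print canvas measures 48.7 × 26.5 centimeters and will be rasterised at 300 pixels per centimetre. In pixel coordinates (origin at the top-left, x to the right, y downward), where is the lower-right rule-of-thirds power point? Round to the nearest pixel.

x = 9740 px, y = 5300 px

In pixels the canvas is 48.7 × 300 = 14610 wide and 26.5 × 300 = 7950 tall.
The lower-right point is two-thirds across and two-thirds down:
x = 2 × 14610/3 ≈ 9740; y = 2 × 7950/3 ≈ 5300.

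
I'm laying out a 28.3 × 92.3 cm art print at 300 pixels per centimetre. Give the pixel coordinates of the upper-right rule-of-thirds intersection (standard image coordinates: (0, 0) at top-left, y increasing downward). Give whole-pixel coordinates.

In pixels the canvas is 28.3 × 300 = 8490 wide and 92.3 × 300 = 27690 tall.
The upper-right point is two-thirds across and one-third down:
x = 2 × 8490/3 ≈ 5660; y = 1 × 27690/3 ≈ 9230.

(5660, 9230)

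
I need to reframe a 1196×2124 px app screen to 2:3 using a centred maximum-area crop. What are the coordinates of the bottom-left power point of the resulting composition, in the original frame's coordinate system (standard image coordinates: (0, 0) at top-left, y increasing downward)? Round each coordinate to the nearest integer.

1196/2124 < 2/3, so the 2:3 crop keeps the full width 1196 and trims height to 1196 × 3/2 = 1794.00 px.
Top offset = (2124 − 1794.00)/2 = 165.00 px; left offset = 0.
Bottom-left is one-third across and two-thirds down within the crop:
x = 0.00 + 1 × 1196.00/3 ≈ 399; y = 165.00 + 2 × 1794.00/3 ≈ 1361.

(399, 1361)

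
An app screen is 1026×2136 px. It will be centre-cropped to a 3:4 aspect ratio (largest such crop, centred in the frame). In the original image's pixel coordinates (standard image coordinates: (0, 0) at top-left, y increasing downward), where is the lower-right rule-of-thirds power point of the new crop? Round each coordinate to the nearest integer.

1026/2136 < 3/4, so the 3:4 crop keeps the full width 1026 and trims height to 1026 × 4/3 = 1368.00 px.
Top offset = (2136 − 1368.00)/2 = 384.00 px; left offset = 0.
Lower-right is two-thirds across and two-thirds down within the crop:
x = 0.00 + 2 × 1026.00/3 ≈ 684; y = 384.00 + 2 × 1368.00/3 ≈ 1296.

(684, 1296)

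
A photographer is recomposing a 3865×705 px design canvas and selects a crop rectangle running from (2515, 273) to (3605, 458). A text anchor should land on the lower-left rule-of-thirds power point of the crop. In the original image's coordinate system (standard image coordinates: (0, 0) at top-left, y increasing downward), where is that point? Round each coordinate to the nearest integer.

Crop width = 3605 − 2515 = 1090 px; one third is 363.33 px.
Crop height = 458 − 273 = 185 px; one third is 61.67 px.
The lower-left point is one-third across and two-thirds down within the crop:
x = 2515 + 1 × 363.33 ≈ 2878; y = 273 + 2 × 61.67 ≈ 396.

(2878, 396)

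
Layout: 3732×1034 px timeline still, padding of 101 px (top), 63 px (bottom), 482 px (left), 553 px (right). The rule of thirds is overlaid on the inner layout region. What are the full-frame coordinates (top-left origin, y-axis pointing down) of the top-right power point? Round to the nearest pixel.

Content width = 3732 − 482 − 553 = 2697 px; content height = 1034 − 101 − 63 = 870 px.
Top-right is two-thirds across and one-third down within the inner layout region.
x = 482 + 2 × 2697/3 = 482 + 1798.00 ≈ 2280
y = 101 + 1 × 870/3 = 101 + 290.00 ≈ 391

(2280, 391)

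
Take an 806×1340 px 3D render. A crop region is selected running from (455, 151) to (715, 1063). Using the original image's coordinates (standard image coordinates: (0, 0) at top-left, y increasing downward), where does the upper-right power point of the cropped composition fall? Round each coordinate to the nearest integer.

Crop width = 715 − 455 = 260 px; one third is 86.67 px.
Crop height = 1063 − 151 = 912 px; one third is 304.00 px.
The upper-right point is two-thirds across and one-third down within the crop:
x = 455 + 2 × 86.67 ≈ 628; y = 151 + 1 × 304.00 ≈ 455.

x = 628 px, y = 455 px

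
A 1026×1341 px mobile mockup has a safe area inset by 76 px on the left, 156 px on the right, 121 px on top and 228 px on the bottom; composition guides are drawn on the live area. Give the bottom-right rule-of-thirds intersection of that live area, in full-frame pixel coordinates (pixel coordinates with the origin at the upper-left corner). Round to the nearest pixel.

x = 605 px, y = 782 px

Content width = 1026 − 76 − 156 = 794 px; content height = 1341 − 121 − 228 = 992 px.
Bottom-right is two-thirds across and two-thirds down within the live area.
x = 76 + 2 × 794/3 = 76 + 529.33 ≈ 605
y = 121 + 2 × 992/3 = 121 + 661.33 ≈ 782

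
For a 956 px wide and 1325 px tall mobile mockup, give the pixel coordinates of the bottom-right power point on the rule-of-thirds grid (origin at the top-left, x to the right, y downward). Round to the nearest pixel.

The bottom-right point sits two-thirds of the way across and two-thirds of the way down.
x = 2 × 956/3 ≈ 637; y = 2 × 1325/3 ≈ 883.

x = 637 px, y = 883 px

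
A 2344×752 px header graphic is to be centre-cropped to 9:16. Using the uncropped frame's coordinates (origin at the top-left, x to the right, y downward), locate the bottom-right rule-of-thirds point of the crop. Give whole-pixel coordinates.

2344/752 > 9/16, so the 9:16 crop keeps the full height 752 and trims width to 752 × 9/16 = 423.00 px.
Left offset = (2344 − 423.00)/2 = 960.50 px; top offset = 0.
Bottom-right is two-thirds across and two-thirds down within the crop:
x = 960.50 + 2 × 423.00/3 ≈ 1243; y = 0.00 + 2 × 752.00/3 ≈ 501.

x = 1243 px, y = 501 px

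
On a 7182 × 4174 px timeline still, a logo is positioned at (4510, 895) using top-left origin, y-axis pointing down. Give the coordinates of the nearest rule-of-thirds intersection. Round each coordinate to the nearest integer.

(4788, 1391)

Third lines: x ∈ {2394, 4788}, y ∈ {1391, 2783}.
4510 is closer to x = 4788; 895 is closer to y = 1391.
So the nearest intersection is the upper-right power point.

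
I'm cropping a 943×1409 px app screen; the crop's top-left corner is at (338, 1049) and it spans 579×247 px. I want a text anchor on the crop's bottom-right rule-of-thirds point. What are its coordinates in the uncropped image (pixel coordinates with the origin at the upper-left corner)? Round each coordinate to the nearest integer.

x = 724 px, y = 1214 px

One third of the crop width 579 is 193.00 px.
One third of the crop height 247 is 82.33 px.
The bottom-right point is two-thirds across and two-thirds down within the crop:
x = 338 + 2 × 193.00 ≈ 724; y = 1049 + 2 × 82.33 ≈ 1214.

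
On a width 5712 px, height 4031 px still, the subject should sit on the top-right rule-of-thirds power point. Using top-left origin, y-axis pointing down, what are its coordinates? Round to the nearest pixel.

(3808, 1344)

The top-right point sits two-thirds of the way across and one-third of the way down.
x = 2 × 5712/3 ≈ 3808; y = 1 × 4031/3 ≈ 1344.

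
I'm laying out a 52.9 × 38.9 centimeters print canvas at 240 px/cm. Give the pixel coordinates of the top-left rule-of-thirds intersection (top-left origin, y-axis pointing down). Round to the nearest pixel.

(4232, 3112)

In pixels the canvas is 52.9 × 240 = 12696 wide and 38.9 × 240 = 9336 tall.
The top-left point is one-third across and one-third down:
x = 1 × 12696/3 ≈ 4232; y = 1 × 9336/3 ≈ 3112.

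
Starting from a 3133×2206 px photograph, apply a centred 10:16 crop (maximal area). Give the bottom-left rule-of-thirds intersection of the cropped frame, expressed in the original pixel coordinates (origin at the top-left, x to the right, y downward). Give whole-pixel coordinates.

3133/2206 > 10/16, so the 10:16 crop keeps the full height 2206 and trims width to 2206 × 10/16 = 1378.75 px.
Left offset = (3133 − 1378.75)/2 = 877.12 px; top offset = 0.
Bottom-left is one-third across and two-thirds down within the crop:
x = 877.12 + 1 × 1378.75/3 ≈ 1337; y = 0.00 + 2 × 2206.00/3 ≈ 1471.

x = 1337 px, y = 1471 px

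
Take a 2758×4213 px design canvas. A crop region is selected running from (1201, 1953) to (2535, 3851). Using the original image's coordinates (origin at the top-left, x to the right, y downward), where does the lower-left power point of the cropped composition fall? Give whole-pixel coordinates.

x = 1646 px, y = 3218 px

Crop width = 2535 − 1201 = 1334 px; one third is 444.67 px.
Crop height = 3851 − 1953 = 1898 px; one third is 632.67 px.
The lower-left point is one-third across and two-thirds down within the crop:
x = 1201 + 1 × 444.67 ≈ 1646; y = 1953 + 2 × 632.67 ≈ 3218.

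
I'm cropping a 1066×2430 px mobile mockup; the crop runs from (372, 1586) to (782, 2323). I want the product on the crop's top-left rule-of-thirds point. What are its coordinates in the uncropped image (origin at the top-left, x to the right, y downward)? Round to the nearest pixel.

(509, 1832)

Crop width = 782 − 372 = 410 px; one third is 136.67 px.
Crop height = 2323 − 1586 = 737 px; one third is 245.67 px.
The top-left point is one-third across and one-third down within the crop:
x = 372 + 1 × 136.67 ≈ 509; y = 1586 + 1 × 245.67 ≈ 1832.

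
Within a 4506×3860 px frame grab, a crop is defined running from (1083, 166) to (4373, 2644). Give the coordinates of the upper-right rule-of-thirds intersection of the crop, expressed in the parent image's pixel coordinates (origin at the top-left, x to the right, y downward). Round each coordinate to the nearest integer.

Crop width = 4373 − 1083 = 3290 px; one third is 1096.67 px.
Crop height = 2644 − 166 = 2478 px; one third is 826.00 px.
The upper-right point is two-thirds across and one-third down within the crop:
x = 1083 + 2 × 1096.67 ≈ 3276; y = 166 + 1 × 826.00 ≈ 992.

(3276, 992)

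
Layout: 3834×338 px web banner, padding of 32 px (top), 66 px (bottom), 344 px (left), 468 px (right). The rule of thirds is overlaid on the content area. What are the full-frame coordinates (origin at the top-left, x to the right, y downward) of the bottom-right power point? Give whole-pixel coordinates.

Content width = 3834 − 344 − 468 = 3022 px; content height = 338 − 32 − 66 = 240 px.
Bottom-right is two-thirds across and two-thirds down within the content area.
x = 344 + 2 × 3022/3 = 344 + 2014.67 ≈ 2359
y = 32 + 2 × 240/3 = 32 + 160.00 ≈ 192

x = 2359 px, y = 192 px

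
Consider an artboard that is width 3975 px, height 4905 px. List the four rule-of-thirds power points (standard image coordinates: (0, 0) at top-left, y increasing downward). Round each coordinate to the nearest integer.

One third of 3975 is 1325; one third of 4905 is 1635.
Vertical third lines at x = 1325 and x = 2650; horizontal third lines at y = 1635 and y = 3270.

(1325, 1635), (2650, 1635), (1325, 3270), (2650, 3270)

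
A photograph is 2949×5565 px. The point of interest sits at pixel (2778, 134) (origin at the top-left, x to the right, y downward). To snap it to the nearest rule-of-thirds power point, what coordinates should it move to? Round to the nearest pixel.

Third lines: x ∈ {983, 1966}, y ∈ {1855, 3710}.
2778 is closer to x = 1966; 134 is closer to y = 1855.
So the nearest intersection is the upper-right power point.

x = 1966 px, y = 1855 px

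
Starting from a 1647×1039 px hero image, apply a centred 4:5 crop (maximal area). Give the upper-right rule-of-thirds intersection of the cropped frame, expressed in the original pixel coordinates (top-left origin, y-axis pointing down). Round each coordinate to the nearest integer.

x = 962 px, y = 346 px

1647/1039 > 4/5, so the 4:5 crop keeps the full height 1039 and trims width to 1039 × 4/5 = 831.20 px.
Left offset = (1647 − 831.20)/2 = 407.90 px; top offset = 0.
Upper-right is two-thirds across and one-third down within the crop:
x = 407.90 + 2 × 831.20/3 ≈ 962; y = 0.00 + 1 × 1039.00/3 ≈ 346.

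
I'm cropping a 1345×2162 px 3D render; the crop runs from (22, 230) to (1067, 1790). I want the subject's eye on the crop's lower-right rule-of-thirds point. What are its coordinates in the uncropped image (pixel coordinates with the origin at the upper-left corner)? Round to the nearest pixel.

Crop width = 1067 − 22 = 1045 px; one third is 348.33 px.
Crop height = 1790 − 230 = 1560 px; one third is 520.00 px.
The lower-right point is two-thirds across and two-thirds down within the crop:
x = 22 + 2 × 348.33 ≈ 719; y = 230 + 2 × 520.00 ≈ 1270.

x = 719 px, y = 1270 px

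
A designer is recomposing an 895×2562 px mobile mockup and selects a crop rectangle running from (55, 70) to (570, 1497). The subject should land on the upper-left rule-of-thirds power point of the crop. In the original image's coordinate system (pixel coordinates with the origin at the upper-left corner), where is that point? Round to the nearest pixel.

(227, 546)

Crop width = 570 − 55 = 515 px; one third is 171.67 px.
Crop height = 1497 − 70 = 1427 px; one third is 475.67 px.
The upper-left point is one-third across and one-third down within the crop:
x = 55 + 1 × 171.67 ≈ 227; y = 70 + 1 × 475.67 ≈ 546.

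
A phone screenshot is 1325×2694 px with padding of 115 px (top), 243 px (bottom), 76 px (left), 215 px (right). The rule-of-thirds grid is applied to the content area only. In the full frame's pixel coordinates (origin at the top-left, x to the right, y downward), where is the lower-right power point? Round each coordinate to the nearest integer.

Content width = 1325 − 76 − 215 = 1034 px; content height = 2694 − 115 − 243 = 2336 px.
Lower-right is two-thirds across and two-thirds down within the content area.
x = 76 + 2 × 1034/3 = 76 + 689.33 ≈ 765
y = 115 + 2 × 2336/3 = 115 + 1557.33 ≈ 1672

(765, 1672)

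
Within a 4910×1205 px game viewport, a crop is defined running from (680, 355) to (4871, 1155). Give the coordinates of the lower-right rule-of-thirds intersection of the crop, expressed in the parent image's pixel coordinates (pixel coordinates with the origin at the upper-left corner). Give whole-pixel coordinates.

Crop width = 4871 − 680 = 4191 px; one third is 1397.00 px.
Crop height = 1155 − 355 = 800 px; one third is 266.67 px.
The lower-right point is two-thirds across and two-thirds down within the crop:
x = 680 + 2 × 1397.00 ≈ 3474; y = 355 + 2 × 266.67 ≈ 888.

(3474, 888)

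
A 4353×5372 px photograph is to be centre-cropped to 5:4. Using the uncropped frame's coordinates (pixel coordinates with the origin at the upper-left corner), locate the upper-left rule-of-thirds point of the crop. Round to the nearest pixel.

4353/5372 < 5/4, so the 5:4 crop keeps the full width 4353 and trims height to 4353 × 4/5 = 3482.40 px.
Top offset = (5372 − 3482.40)/2 = 944.80 px; left offset = 0.
Upper-left is one-third across and one-third down within the crop:
x = 0.00 + 1 × 4353.00/3 ≈ 1451; y = 944.80 + 1 × 3482.40/3 ≈ 2106.

x = 1451 px, y = 2106 px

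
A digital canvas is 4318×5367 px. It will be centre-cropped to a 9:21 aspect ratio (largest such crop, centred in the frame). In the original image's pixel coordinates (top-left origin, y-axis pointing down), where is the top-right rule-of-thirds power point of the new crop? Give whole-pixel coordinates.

4318/5367 > 9/21, so the 9:21 crop keeps the full height 5367 and trims width to 5367 × 9/21 = 2300.14 px.
Left offset = (4318 − 2300.14)/2 = 1008.93 px; top offset = 0.
Top-right is two-thirds across and one-third down within the crop:
x = 1008.93 + 2 × 2300.14/3 ≈ 2542; y = 0.00 + 1 × 5367.00/3 ≈ 1789.

x = 2542 px, y = 1789 px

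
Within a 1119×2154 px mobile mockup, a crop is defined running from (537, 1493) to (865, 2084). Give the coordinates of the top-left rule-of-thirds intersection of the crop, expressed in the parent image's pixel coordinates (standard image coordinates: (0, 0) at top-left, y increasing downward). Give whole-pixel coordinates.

Crop width = 865 − 537 = 328 px; one third is 109.33 px.
Crop height = 2084 − 1493 = 591 px; one third is 197.00 px.
The top-left point is one-third across and one-third down within the crop:
x = 537 + 1 × 109.33 ≈ 646; y = 1493 + 1 × 197.00 ≈ 1690.

(646, 1690)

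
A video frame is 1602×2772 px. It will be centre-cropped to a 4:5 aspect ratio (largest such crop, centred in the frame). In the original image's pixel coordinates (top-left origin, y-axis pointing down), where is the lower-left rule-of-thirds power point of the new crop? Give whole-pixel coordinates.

1602/2772 < 4/5, so the 4:5 crop keeps the full width 1602 and trims height to 1602 × 5/4 = 2002.50 px.
Top offset = (2772 − 2002.50)/2 = 384.75 px; left offset = 0.
Lower-left is one-third across and two-thirds down within the crop:
x = 0.00 + 1 × 1602.00/3 ≈ 534; y = 384.75 + 2 × 2002.50/3 ≈ 1720.

x = 534 px, y = 1720 px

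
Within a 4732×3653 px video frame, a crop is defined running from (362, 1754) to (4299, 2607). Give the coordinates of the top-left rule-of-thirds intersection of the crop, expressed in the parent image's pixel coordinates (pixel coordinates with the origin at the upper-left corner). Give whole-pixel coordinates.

Crop width = 4299 − 362 = 3937 px; one third is 1312.33 px.
Crop height = 2607 − 1754 = 853 px; one third is 284.33 px.
The top-left point is one-third across and one-third down within the crop:
x = 362 + 1 × 1312.33 ≈ 1674; y = 1754 + 1 × 284.33 ≈ 2038.

(1674, 2038)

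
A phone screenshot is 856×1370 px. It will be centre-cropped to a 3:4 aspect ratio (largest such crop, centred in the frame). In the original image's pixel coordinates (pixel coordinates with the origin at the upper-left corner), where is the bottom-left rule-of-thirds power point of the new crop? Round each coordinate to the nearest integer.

856/1370 < 3/4, so the 3:4 crop keeps the full width 856 and trims height to 856 × 4/3 = 1141.33 px.
Top offset = (1370 − 1141.33)/2 = 114.33 px; left offset = 0.
Bottom-left is one-third across and two-thirds down within the crop:
x = 0.00 + 1 × 856.00/3 ≈ 285; y = 114.33 + 2 × 1141.33/3 ≈ 875.

(285, 875)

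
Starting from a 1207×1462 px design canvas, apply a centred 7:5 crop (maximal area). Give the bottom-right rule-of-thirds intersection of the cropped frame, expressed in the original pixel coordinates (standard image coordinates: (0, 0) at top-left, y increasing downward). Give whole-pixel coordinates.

(805, 875)

1207/1462 < 7/5, so the 7:5 crop keeps the full width 1207 and trims height to 1207 × 5/7 = 862.14 px.
Top offset = (1462 − 862.14)/2 = 299.93 px; left offset = 0.
Bottom-right is two-thirds across and two-thirds down within the crop:
x = 0.00 + 2 × 1207.00/3 ≈ 805; y = 299.93 + 2 × 862.14/3 ≈ 875.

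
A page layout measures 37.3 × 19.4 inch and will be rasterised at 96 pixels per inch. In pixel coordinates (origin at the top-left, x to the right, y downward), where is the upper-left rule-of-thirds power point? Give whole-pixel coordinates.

In pixels the canvas is 37.3 × 96 = 3580.8 wide and 19.4 × 96 = 1862.4 tall.
The upper-left point is one-third across and one-third down:
x = 1 × 3580.8/3 ≈ 1194; y = 1 × 1862.4/3 ≈ 621.

x = 1194 px, y = 621 px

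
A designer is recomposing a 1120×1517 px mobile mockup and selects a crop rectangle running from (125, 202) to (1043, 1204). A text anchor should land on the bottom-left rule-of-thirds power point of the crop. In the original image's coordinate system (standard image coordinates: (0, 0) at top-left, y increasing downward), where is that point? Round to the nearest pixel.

(431, 870)

Crop width = 1043 − 125 = 918 px; one third is 306.00 px.
Crop height = 1204 − 202 = 1002 px; one third is 334.00 px.
The bottom-left point is one-third across and two-thirds down within the crop:
x = 125 + 1 × 306.00 ≈ 431; y = 202 + 2 × 334.00 ≈ 870.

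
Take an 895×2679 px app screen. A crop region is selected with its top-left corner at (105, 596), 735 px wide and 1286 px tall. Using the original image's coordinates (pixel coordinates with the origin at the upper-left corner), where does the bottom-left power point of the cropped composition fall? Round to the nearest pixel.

x = 350 px, y = 1453 px

One third of the crop width 735 is 245.00 px.
One third of the crop height 1286 is 428.67 px.
The bottom-left point is one-third across and two-thirds down within the crop:
x = 105 + 1 × 245.00 ≈ 350; y = 596 + 2 × 428.67 ≈ 1453.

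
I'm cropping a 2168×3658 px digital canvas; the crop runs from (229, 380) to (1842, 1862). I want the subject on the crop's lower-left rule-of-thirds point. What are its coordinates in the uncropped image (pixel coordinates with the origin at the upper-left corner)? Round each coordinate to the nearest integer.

(767, 1368)

Crop width = 1842 − 229 = 1613 px; one third is 537.67 px.
Crop height = 1862 − 380 = 1482 px; one third is 494.00 px.
The lower-left point is one-third across and two-thirds down within the crop:
x = 229 + 1 × 537.67 ≈ 767; y = 380 + 2 × 494.00 ≈ 1368.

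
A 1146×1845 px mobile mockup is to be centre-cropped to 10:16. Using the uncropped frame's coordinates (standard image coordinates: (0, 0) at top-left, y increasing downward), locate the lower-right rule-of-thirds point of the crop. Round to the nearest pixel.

x = 764 px, y = 1228 px

1146/1845 < 10/16, so the 10:16 crop keeps the full width 1146 and trims height to 1146 × 16/10 = 1833.60 px.
Top offset = (1845 − 1833.60)/2 = 5.70 px; left offset = 0.
Lower-right is two-thirds across and two-thirds down within the crop:
x = 0.00 + 2 × 1146.00/3 ≈ 764; y = 5.70 + 2 × 1833.60/3 ≈ 1228.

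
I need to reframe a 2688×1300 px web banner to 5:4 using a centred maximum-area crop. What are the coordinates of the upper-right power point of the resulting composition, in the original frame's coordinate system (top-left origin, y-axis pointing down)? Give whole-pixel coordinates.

(1615, 433)

2688/1300 > 5/4, so the 5:4 crop keeps the full height 1300 and trims width to 1300 × 5/4 = 1625.00 px.
Left offset = (2688 − 1625.00)/2 = 531.50 px; top offset = 0.
Upper-right is two-thirds across and one-third down within the crop:
x = 531.50 + 2 × 1625.00/3 ≈ 1615; y = 0.00 + 1 × 1300.00/3 ≈ 433.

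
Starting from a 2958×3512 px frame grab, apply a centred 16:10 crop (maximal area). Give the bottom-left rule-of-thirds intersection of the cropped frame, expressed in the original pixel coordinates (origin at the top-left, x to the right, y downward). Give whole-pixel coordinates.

x = 986 px, y = 2064 px

2958/3512 < 16/10, so the 16:10 crop keeps the full width 2958 and trims height to 2958 × 10/16 = 1848.75 px.
Top offset = (3512 − 1848.75)/2 = 831.62 px; left offset = 0.
Bottom-left is one-third across and two-thirds down within the crop:
x = 0.00 + 1 × 2958.00/3 ≈ 986; y = 831.62 + 2 × 1848.75/3 ≈ 2064.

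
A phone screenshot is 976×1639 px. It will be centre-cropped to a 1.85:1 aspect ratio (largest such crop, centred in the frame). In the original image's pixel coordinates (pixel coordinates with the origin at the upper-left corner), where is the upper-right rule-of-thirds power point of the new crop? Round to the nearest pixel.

x = 651 px, y = 732 px

976/1639 < 1.85/1, so the 1.85:1 crop keeps the full width 976 and trims height to 976 × 1/1.85 = 527.57 px.
Top offset = (1639 − 527.57)/2 = 555.72 px; left offset = 0.
Upper-right is two-thirds across and one-third down within the crop:
x = 0.00 + 2 × 976.00/3 ≈ 651; y = 555.72 + 1 × 527.57/3 ≈ 732.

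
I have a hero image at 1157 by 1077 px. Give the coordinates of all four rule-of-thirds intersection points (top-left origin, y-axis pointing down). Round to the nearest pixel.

One third of 1157 is 385.67; one third of 1077 is 359.
Vertical third lines at x = 386 and x = 771; horizontal third lines at y = 359 and y = 718.

(386, 359), (771, 359), (386, 718), (771, 718)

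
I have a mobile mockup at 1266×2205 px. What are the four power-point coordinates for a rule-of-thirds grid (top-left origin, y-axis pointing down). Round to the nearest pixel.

(422, 735), (844, 735), (422, 1470), (844, 1470)

One third of 1266 is 422; one third of 2205 is 735.
Vertical third lines at x = 422 and x = 844; horizontal third lines at y = 735 and y = 1470.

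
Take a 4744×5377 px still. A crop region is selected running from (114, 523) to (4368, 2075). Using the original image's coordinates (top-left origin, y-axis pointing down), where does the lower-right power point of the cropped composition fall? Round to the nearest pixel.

Crop width = 4368 − 114 = 4254 px; one third is 1418.00 px.
Crop height = 2075 − 523 = 1552 px; one third is 517.33 px.
The lower-right point is two-thirds across and two-thirds down within the crop:
x = 114 + 2 × 1418.00 ≈ 2950; y = 523 + 2 × 517.33 ≈ 1558.

x = 2950 px, y = 1558 px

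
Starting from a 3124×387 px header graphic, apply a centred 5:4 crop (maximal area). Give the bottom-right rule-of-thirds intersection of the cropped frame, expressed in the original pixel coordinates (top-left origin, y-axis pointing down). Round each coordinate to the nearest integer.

(1643, 258)

3124/387 > 5/4, so the 5:4 crop keeps the full height 387 and trims width to 387 × 5/4 = 483.75 px.
Left offset = (3124 − 483.75)/2 = 1320.12 px; top offset = 0.
Bottom-right is two-thirds across and two-thirds down within the crop:
x = 1320.12 + 2 × 483.75/3 ≈ 1643; y = 0.00 + 2 × 387.00/3 ≈ 258.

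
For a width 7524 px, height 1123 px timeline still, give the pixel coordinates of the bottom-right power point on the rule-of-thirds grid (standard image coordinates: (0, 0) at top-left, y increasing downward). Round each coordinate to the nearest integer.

x = 5016 px, y = 749 px

The bottom-right point sits two-thirds of the way across and two-thirds of the way down.
x = 2 × 7524/3 ≈ 5016; y = 2 × 1123/3 ≈ 749.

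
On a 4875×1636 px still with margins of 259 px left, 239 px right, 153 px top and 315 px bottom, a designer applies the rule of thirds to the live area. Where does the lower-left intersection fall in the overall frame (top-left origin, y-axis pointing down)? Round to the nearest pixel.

Content width = 4875 − 259 − 239 = 4377 px; content height = 1636 − 153 − 315 = 1168 px.
Lower-left is one-third across and two-thirds down within the live area.
x = 259 + 1 × 4377/3 = 259 + 1459.00 ≈ 1718
y = 153 + 2 × 1168/3 = 153 + 778.67 ≈ 932

x = 1718 px, y = 932 px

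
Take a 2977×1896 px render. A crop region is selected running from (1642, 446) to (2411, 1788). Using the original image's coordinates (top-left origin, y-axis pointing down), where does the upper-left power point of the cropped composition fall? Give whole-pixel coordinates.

Crop width = 2411 − 1642 = 769 px; one third is 256.33 px.
Crop height = 1788 − 446 = 1342 px; one third is 447.33 px.
The upper-left point is one-third across and one-third down within the crop:
x = 1642 + 1 × 256.33 ≈ 1898; y = 446 + 1 × 447.33 ≈ 893.

(1898, 893)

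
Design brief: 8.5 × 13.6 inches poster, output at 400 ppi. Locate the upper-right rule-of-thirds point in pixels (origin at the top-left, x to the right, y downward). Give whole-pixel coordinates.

In pixels the canvas is 8.5 × 400 = 3400 wide and 13.6 × 400 = 5440 tall.
The upper-right point is two-thirds across and one-third down:
x = 2 × 3400/3 ≈ 2267; y = 1 × 5440/3 ≈ 1813.

(2267, 1813)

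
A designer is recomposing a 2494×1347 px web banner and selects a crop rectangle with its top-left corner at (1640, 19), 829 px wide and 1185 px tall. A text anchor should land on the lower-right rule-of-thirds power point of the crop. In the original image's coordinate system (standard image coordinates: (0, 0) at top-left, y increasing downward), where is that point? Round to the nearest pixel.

x = 2193 px, y = 809 px

One third of the crop width 829 is 276.33 px.
One third of the crop height 1185 is 395.00 px.
The lower-right point is two-thirds across and two-thirds down within the crop:
x = 1640 + 2 × 276.33 ≈ 2193; y = 19 + 2 × 395.00 ≈ 809.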